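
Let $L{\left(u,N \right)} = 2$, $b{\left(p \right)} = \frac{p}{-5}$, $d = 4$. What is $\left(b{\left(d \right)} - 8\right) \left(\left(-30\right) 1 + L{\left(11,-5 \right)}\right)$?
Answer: $\frac{1232}{5} \approx 246.4$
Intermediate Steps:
$b{\left(p \right)} = - \frac{p}{5}$ ($b{\left(p \right)} = p \left(- \frac{1}{5}\right) = - \frac{p}{5}$)
$\left(b{\left(d \right)} - 8\right) \left(\left(-30\right) 1 + L{\left(11,-5 \right)}\right) = \left(\left(- \frac{1}{5}\right) 4 - 8\right) \left(\left(-30\right) 1 + 2\right) = \left(- \frac{4}{5} - 8\right) \left(-30 + 2\right) = \left(- \frac{44}{5}\right) \left(-28\right) = \frac{1232}{5}$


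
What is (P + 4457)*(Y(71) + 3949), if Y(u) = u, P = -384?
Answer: 16373460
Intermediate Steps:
(P + 4457)*(Y(71) + 3949) = (-384 + 4457)*(71 + 3949) = 4073*4020 = 16373460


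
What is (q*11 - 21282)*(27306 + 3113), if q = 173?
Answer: -589489801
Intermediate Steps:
(q*11 - 21282)*(27306 + 3113) = (173*11 - 21282)*(27306 + 3113) = (1903 - 21282)*30419 = -19379*30419 = -589489801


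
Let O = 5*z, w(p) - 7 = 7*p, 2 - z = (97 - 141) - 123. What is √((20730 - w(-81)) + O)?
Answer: √22135 ≈ 148.78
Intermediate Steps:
z = 169 (z = 2 - ((97 - 141) - 123) = 2 - (-44 - 123) = 2 - 1*(-167) = 2 + 167 = 169)
w(p) = 7 + 7*p
O = 845 (O = 5*169 = 845)
√((20730 - w(-81)) + O) = √((20730 - (7 + 7*(-81))) + 845) = √((20730 - (7 - 567)) + 845) = √((20730 - 1*(-560)) + 845) = √((20730 + 560) + 845) = √(21290 + 845) = √22135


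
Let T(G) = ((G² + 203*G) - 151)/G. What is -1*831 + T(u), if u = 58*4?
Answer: -92023/232 ≈ -396.65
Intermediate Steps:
u = 232
T(G) = (-151 + G² + 203*G)/G
-1*831 + T(u) = -1*831 + (203 + 232 - 151/232) = -831 + (203 + 232 - 151*1/232) = -831 + (203 + 232 - 151/232) = -831 + 100769/232 = -92023/232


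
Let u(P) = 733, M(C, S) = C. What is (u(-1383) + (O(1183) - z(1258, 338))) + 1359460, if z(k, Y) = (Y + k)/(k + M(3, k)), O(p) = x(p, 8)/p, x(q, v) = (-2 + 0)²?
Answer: 156083362095/114751 ≈ 1.3602e+6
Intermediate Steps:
x(q, v) = 4 (x(q, v) = (-2)² = 4)
O(p) = 4/p
z(k, Y) = (Y + k)/(3 + k) (z(k, Y) = (Y + k)/(k + 3) = (Y + k)/(3 + k))
(u(-1383) + (O(1183) - z(1258, 338))) + 1359460 = (733 + (4/1183 - (338 + 1258)/(3 + 1258))) + 1359460 = (733 + (4*(1/1183) - 1596/1261)) + 1359460 = (733 + (4/1183 - 1596/1261)) + 1359460 = (733 - 144848/114751) + 1359460 = 83967635/114751 + 1359460 = 156083362095/114751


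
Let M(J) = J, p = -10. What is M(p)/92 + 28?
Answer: 1283/46 ≈ 27.891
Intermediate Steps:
M(p)/92 + 28 = -10/92 + 28 = -10*1/92 + 28 = -5/46 + 28 = 1283/46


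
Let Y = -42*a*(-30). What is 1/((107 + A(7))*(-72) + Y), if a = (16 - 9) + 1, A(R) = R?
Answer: 1/1872 ≈ 0.00053419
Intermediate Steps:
a = 8 (a = 7 + 1 = 8)
Y = 10080 (Y = -42*8*(-30) = -336*(-30) = 10080)
1/((107 + A(7))*(-72) + Y) = 1/((107 + 7)*(-72) + 10080) = 1/(114*(-72) + 10080) = 1/(-8208 + 10080) = 1/1872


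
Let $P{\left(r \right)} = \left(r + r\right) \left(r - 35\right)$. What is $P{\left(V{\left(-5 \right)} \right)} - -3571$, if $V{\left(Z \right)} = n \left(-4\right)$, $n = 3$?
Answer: $4699$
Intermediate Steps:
$V{\left(Z \right)} = -12$ ($V{\left(Z \right)} = 3 \left(-4\right) = -12$)
$P{\left(r \right)} = 2 r \left(-35 + r\right)$
$P{\left(V{\left(-5 \right)} \right)} - -3571 = 2 \left(-12\right) \left(-35 - 12\right) - -3571 = 2 \left(-12\right) \left(-47\right) + 3571 = 1128 + 3571 = 4699$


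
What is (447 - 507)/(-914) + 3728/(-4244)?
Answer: -394094/484877 ≈ -0.81277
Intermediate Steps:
(447 - 507)/(-914) + 3728/(-4244) = -60*(-1/914) + 3728*(-1/4244) = 30/457 - 932/1061 = -394094/484877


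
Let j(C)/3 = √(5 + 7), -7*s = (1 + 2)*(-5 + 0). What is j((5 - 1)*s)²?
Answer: 108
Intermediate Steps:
s = 15/7 (s = -(1 + 2)*(-5 + 0)/7 = -3*(-5)/7 = -⅐*(-15) = 15/7 ≈ 2.1429)
j(C) = 6*√3 (j(C) = 3*√(5 + 7) = 3*√12 = 3*(2*√3) = 6*√3)
j((5 - 1)*s)² = (6*√3)² = 108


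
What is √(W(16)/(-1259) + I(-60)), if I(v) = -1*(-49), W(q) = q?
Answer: 5*√3105953/1259 ≈ 6.9991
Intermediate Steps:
I(v) = 49
√(W(16)/(-1259) + I(-60)) = √(16/(-1259) + 49) = √(16*(-1/1259) + 49) = √(-16/1259 + 49) = √(61675/1259) = 5*√3105953/1259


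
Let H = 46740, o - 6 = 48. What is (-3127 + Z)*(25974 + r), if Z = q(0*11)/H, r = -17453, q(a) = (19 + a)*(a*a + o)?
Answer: -10924441781/410 ≈ -2.6645e+7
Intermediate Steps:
o = 54 (o = 6 + 48 = 54)
q(a) = (19 + a)*(54 + a²) (q(a) = (19 + a)*(a*a + 54) = (19 + a)*(a² + 54) = (19 + a)*(54 + a²))
Z = 9/410 (Z = (1026 + (0*11)³ + 19*(0*11)² + 54*(0*11))/46740 = (1026 + 0³ + 19*0² + 54*0)*(1/46740) = (1026 + 0 + 19*0 + 0)*(1/46740) = (1026 + 0 + 0 + 0)*(1/46740) = 1026*(1/46740) = 9/410 ≈ 0.021951)
(-3127 + Z)*(25974 + r) = (-3127 + 9/410)*(25974 - 17453) = -1282061/410*8521 = -10924441781/410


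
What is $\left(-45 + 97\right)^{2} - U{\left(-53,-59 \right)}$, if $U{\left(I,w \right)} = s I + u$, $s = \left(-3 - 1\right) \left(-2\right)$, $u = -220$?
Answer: $3348$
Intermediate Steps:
$s = 8$ ($s = \left(-4\right) \left(-2\right) = 8$)
$U{\left(I,w \right)} = -220 + 8 I$ ($U{\left(I,w \right)} = 8 I - 220 = -220 + 8 I$)
$\left(-45 + 97\right)^{2} - U{\left(-53,-59 \right)} = \left(-45 + 97\right)^{2} - \left(-220 + 8 \left(-53\right)\right) = 52^{2} - \left(-220 - 424\right) = 2704 - -644 = 2704 + 644 = 3348$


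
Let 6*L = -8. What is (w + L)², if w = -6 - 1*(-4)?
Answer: 100/9 ≈ 11.111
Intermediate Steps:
L = -4/3 (L = (⅙)*(-8) = -4/3 ≈ -1.3333)
w = -2 (w = -6 + 4 = -2)
(w + L)² = (-2 - 4/3)² = (-10/3)² = 100/9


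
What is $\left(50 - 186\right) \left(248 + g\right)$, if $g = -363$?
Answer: $15640$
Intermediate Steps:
$\left(50 - 186\right) \left(248 + g\right) = \left(50 - 186\right) \left(248 - 363\right) = \left(-136\right) \left(-115\right) = 15640$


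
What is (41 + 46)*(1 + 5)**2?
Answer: 3132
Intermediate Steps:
(41 + 46)*(1 + 5)**2 = 87*6**2 = 87*36 = 3132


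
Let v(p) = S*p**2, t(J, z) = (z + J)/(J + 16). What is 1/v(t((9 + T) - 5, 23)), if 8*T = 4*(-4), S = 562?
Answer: 162/175625 ≈ 0.00092242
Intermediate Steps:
T = -2 (T = (4*(-4))/8 = (1/8)*(-16) = -2)
t(J, z) = (J + z)/(16 + J)
v(p) = 562*p**2
1/v(t((9 + T) - 5, 23)) = 1/(562*((((9 - 2) - 5) + 23)/(16 + ((9 - 2) - 5)))**2) = 1/(562*(((7 - 5) + 23)/(16 + (7 - 5)))**2) = 1/(562*((2 + 23)/(16 + 2))**2) = 1/(562*(25/18)**2) = 1/(562*(625/324)) = 1/(175625/162) = 162/175625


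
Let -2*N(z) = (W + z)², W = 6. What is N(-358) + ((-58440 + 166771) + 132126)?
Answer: 178505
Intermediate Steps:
N(z) = -(6 + z)²/2
N(-358) + ((-58440 + 166771) + 132126) = -(6 - 358)²/2 + ((-58440 + 166771) + 132126) = -½*(-352)² + (108331 + 132126) = -½*123904 + 240457 = -61952 + 240457 = 178505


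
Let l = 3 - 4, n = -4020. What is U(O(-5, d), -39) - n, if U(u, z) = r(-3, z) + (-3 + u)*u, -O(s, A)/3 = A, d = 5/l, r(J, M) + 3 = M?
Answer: 4158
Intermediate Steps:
r(J, M) = -3 + M
l = -1
d = -5 (d = 5/(-1) = 5*(-1) = -5)
O(s, A) = -3*A
U(u, z) = -3 + z + u*(-3 + u) (U(u, z) = (-3 + z) + (-3 + u)*u = (-3 + z) + u*(-3 + u) = -3 + z + u*(-3 + u))
U(O(-5, d), -39) - n = (-3 - 39 + (-3*(-5))² - (-9)*(-5)) - 1*(-4020) = (-3 - 39 + 15² - 3*15) + 4020 = (-3 - 39 + 225 - 45) + 4020 = 138 + 4020 = 4158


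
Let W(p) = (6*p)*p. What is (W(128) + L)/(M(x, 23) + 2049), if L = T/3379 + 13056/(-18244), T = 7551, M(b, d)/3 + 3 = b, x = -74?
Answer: 168338578359/3113147038 ≈ 54.073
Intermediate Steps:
M(b, d) = -9 + 3*b
W(p) = 6*p**2
L = 23411055/15411619 (L = 7551/3379 + 13056/(-18244) = 7551*(1/3379) + 13056*(-1/18244) = 7551/3379 - 3264/4561 = 23411055/15411619 ≈ 1.5191)
(W(128) + L)/(M(x, 23) + 2049) = (6*128**2 + 23411055/15411619)/((-9 + 3*(-74)) + 2049) = (6*16384 + 23411055/15411619)/((-9 - 222) + 2049) = (98304 + 23411055/15411619)/(-231 + 2049) = (1515047205231/15411619)/1818 = (1515047205231/15411619)*(1/1818) = 168338578359/3113147038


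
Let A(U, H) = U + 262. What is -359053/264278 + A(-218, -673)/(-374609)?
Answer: -134516113509/99000917302 ≈ -1.3587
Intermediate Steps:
A(U, H) = 262 + U
-359053/264278 + A(-218, -673)/(-374609) = -359053/264278 + (262 - 218)/(-374609) = -359053*1/264278 + 44*(-1/374609) = -359053/264278 - 44/374609 = -134516113509/99000917302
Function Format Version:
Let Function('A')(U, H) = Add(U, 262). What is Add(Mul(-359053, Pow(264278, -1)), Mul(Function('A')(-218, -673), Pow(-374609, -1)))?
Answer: Rational(-134516113509, 99000917302) ≈ -1.3587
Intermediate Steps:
Function('A')(U, H) = Add(262, U)
Add(Mul(-359053, Pow(264278, -1)), Mul(Function('A')(-218, -673), Pow(-374609, -1))) = Add(Mul(-359053, Pow(264278, -1)), Mul(Add(262, -218), Pow(-374609, -1))) = Add(Mul(-359053, Rational(1, 264278)), Mul(44, Rational(-1, 374609))) = Add(Rational(-359053, 264278), Rational(-44, 374609)) = Rational(-134516113509, 99000917302)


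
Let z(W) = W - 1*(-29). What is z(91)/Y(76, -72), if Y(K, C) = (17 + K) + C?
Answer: 40/7 ≈ 5.7143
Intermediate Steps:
z(W) = 29 + W (z(W) = W + 29 = 29 + W)
Y(K, C) = 17 + C + K
z(91)/Y(76, -72) = (29 + 91)/(17 - 72 + 76) = 120/21 = 120*(1/21) = 40/7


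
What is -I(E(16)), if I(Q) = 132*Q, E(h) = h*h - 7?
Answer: -32868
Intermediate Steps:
E(h) = -7 + h**2 (E(h) = h**2 - 7 = -7 + h**2)
-I(E(16)) = -132*(-7 + 16**2) = -132*(-7 + 256) = -132*249 = -1*32868 = -32868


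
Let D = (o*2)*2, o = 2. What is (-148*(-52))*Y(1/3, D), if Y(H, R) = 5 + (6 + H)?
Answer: 261664/3 ≈ 87221.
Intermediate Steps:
D = 8 (D = (2*2)*2 = 4*2 = 8)
Y(H, R) = 11 + H
(-148*(-52))*Y(1/3, D) = (-148*(-52))*(11 + 1/3) = 7696*(11 + 1/3) = 7696*(34/3) = 261664/3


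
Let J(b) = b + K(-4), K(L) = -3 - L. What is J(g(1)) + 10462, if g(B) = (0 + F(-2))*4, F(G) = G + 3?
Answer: 10467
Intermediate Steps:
F(G) = 3 + G
g(B) = 4 (g(B) = (0 + (3 - 2))*4 = (0 + 1)*4 = 1*4 = 4)
J(b) = 1 + b (J(b) = b + (-3 - 1*(-4)) = b + (-3 + 4) = b + 1 = 1 + b)
J(g(1)) + 10462 = (1 + 4) + 10462 = 5 + 10462 = 10467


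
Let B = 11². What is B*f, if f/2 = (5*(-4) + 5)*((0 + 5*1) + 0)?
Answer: -18150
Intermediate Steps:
B = 121
f = -150 (f = 2*((5*(-4) + 5)*((0 + 5*1) + 0)) = 2*((-20 + 5)*((0 + 5) + 0)) = 2*(-15*(5 + 0)) = 2*(-15*5) = 2*(-75) = -150)
B*f = 121*(-150) = -18150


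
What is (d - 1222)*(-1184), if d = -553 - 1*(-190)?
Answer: 1876640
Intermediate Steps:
d = -363 (d = -553 + 190 = -363)
(d - 1222)*(-1184) = (-363 - 1222)*(-1184) = -1585*(-1184) = 1876640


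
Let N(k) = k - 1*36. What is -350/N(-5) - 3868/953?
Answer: 174962/39073 ≈ 4.4778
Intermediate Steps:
N(k) = -36 + k (N(k) = k - 36 = -36 + k)
-350/N(-5) - 3868/953 = -350/(-36 - 5) - 3868/953 = -350/(-41) - 3868*1/953 = -350*(-1/41) - 3868/953 = 350/41 - 3868/953 = 174962/39073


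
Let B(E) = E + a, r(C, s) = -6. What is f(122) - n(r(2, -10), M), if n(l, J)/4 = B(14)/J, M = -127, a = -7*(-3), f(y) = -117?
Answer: -14719/127 ≈ -115.90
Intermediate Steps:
a = 21
B(E) = 21 + E (B(E) = E + 21 = 21 + E)
n(l, J) = 140/J (n(l, J) = 4*((21 + 14)/J) = 4*(35/J) = 140/J)
f(122) - n(r(2, -10), M) = -117 - 140/(-127) = -117 - 140*(-1)/127 = -117 - 1*(-140/127) = -117 + 140/127 = -14719/127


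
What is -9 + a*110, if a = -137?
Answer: -15079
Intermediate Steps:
-9 + a*110 = -9 - 137*110 = -9 - 15070 = -15079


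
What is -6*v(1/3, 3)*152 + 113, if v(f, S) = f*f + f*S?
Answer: -2701/3 ≈ -900.33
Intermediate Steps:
v(f, S) = f² + S*f
-6*v(1/3, 3)*152 + 113 = -6*(3 + 1/3)/3*152 + 113 = -2*(3 + ⅓)*152 + 113 = -2*10/3*152 + 113 = -6*10/9*152 + 113 = -20/3*152 + 113 = -3040/3 + 113 = -2701/3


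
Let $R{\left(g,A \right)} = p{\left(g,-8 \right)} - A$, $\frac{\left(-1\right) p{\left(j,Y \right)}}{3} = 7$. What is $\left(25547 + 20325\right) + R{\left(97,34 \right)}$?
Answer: $45817$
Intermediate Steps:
$p{\left(j,Y \right)} = -21$ ($p{\left(j,Y \right)} = \left(-3\right) 7 = -21$)
$R{\left(g,A \right)} = -21 - A$
$\left(25547 + 20325\right) + R{\left(97,34 \right)} = \left(25547 + 20325\right) - 55 = 45872 - 55 = 45817$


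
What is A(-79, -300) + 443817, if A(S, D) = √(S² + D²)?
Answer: 443817 + √96241 ≈ 4.4413e+5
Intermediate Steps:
A(S, D) = √(D² + S²)
A(-79, -300) + 443817 = √((-300)² + (-79)²) + 443817 = √(90000 + 6241) + 443817 = √96241 + 443817 = 443817 + √96241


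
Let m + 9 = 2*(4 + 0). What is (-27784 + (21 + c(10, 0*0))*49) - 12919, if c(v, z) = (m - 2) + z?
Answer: -39821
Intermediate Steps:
m = -1 (m = -9 + 2*(4 + 0) = -9 + 2*4 = -9 + 8 = -1)
c(v, z) = -3 + z (c(v, z) = (-1 - 2) + z = -3 + z)
(-27784 + (21 + c(10, 0*0))*49) - 12919 = (-27784 + (21 + (-3 + 0*0))*49) - 12919 = (-27784 + (21 + (-3 + 0))*49) - 12919 = (-27784 + (21 - 3)*49) - 12919 = (-27784 + 18*49) - 12919 = (-27784 + 882) - 12919 = -26902 - 12919 = -39821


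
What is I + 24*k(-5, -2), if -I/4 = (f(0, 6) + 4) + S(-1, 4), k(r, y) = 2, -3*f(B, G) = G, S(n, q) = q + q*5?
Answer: -56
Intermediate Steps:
S(n, q) = 6*q (S(n, q) = q + 5*q = 6*q)
f(B, G) = -G/3
I = -104 (I = -4*((-⅓*6 + 4) + 6*4) = -4*((-2 + 4) + 24) = -4*(2 + 24) = -4*26 = -104)
I + 24*k(-5, -2) = -104 + 24*2 = -104 + 48 = -56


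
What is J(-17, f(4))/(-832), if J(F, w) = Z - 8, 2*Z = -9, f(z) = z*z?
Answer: 25/1664 ≈ 0.015024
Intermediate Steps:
f(z) = z**2
Z = -9/2 (Z = (1/2)*(-9) = -9/2 ≈ -4.5000)
J(F, w) = -25/2 (J(F, w) = -9/2 - 8 = -25/2)
J(-17, f(4))/(-832) = -25/2/(-832) = -25/2*(-1/832) = 25/1664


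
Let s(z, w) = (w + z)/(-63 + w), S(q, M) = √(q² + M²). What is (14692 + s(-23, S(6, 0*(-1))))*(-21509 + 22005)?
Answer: 415380656/57 ≈ 7.2874e+6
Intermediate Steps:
S(q, M) = √(M² + q²)
s(z, w) = (w + z)/(-63 + w)
(14692 + s(-23, S(6, 0*(-1))))*(-21509 + 22005) = (14692 + (√((0*(-1))² + 6²) - 23)/(-63 + √((0*(-1))² + 6²)))*(-21509 + 22005) = (14692 + (√(0² + 36) - 23)/(-63 + √(0² + 36)))*496 = (14692 + (√(0 + 36) - 23)/(-63 + √(0 + 36)))*496 = (14692 + (√36 - 23)/(-63 + √36))*496 = (14692 + (6 - 23)/(-63 + 6))*496 = (14692 - 17/(-57))*496 = (14692 - 1/57*(-17))*496 = (14692 + 17/57)*496 = (837461/57)*496 = 415380656/57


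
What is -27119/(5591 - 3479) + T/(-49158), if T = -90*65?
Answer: -73375589/5767872 ≈ -12.721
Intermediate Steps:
T = -5850
-27119/(5591 - 3479) + T/(-49158) = -27119/(5591 - 3479) - 5850/(-49158) = -27119/2112 - 5850*(-1/49158) = -27119*1/2112 + 325/2731 = -27119/2112 + 325/2731 = -73375589/5767872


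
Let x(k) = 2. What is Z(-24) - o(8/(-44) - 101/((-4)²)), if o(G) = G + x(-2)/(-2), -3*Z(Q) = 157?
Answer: -23675/528 ≈ -44.839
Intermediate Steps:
Z(Q) = -157/3 (Z(Q) = -⅓*157 = -157/3)
o(G) = -1 + G (o(G) = G + 2/(-2) = G + 2*(-½) = G - 1 = -1 + G)
Z(-24) - o(8/(-44) - 101/((-4)²)) = -157/3 - (-1 + (8/(-44) - 101/((-4)²))) = -157/3 - (-1 + (8*(-1/44) - 101/16)) = -157/3 - (-1 + (-2/11 - 101*1/16)) = -157/3 - (-1 + (-2/11 - 101/16)) = -157/3 - (-1 - 1143/176) = -157/3 - 1*(-1319/176) = -157/3 + 1319/176 = -23675/528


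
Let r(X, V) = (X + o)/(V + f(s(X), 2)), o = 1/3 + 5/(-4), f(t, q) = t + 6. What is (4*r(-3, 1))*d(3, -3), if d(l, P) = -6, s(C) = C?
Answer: 47/2 ≈ 23.500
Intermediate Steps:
f(t, q) = 6 + t
o = -11/12 (o = 1*(⅓) + 5*(-¼) = ⅓ - 5/4 = -11/12 ≈ -0.91667)
r(X, V) = (-11/12 + X)/(6 + V + X) (r(X, V) = (X - 11/12)/(V + (6 + X)) = (-11/12 + X)/(6 + V + X))
(4*r(-3, 1))*d(3, -3) = (4*((-11/12 - 3)/(6 + 1 - 3)))*(-6) = (4*(-47/12/4))*(-6) = (4*((¼)*(-47/12)))*(-6) = (4*(-47/48))*(-6) = -47/12*(-6) = 47/2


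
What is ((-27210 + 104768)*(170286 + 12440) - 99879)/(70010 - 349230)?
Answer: -14171763229/279220 ≈ -50755.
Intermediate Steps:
((-27210 + 104768)*(170286 + 12440) - 99879)/(70010 - 349230) = (77558*182726 - 99879)/(-279220) = (14171863108 - 99879)*(-1/279220) = 14171763229*(-1/279220) = -14171763229/279220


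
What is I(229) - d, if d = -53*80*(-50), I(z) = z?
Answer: -211771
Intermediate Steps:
d = 212000 (d = -4240*(-50) = 212000)
I(229) - d = 229 - 1*212000 = 229 - 212000 = -211771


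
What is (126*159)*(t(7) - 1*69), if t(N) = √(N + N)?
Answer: -1382346 + 20034*√14 ≈ -1.3074e+6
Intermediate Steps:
t(N) = √2*√N (t(N) = √(2*N) = √2*√N)
(126*159)*(t(7) - 1*69) = (126*159)*(√2*√7 - 1*69) = 20034*(√14 - 69) = 20034*(-69 + √14) = -1382346 + 20034*√14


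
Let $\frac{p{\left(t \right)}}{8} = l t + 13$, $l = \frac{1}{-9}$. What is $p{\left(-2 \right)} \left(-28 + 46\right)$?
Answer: $1904$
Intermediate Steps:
$l = - \frac{1}{9} \approx -0.11111$
$p{\left(t \right)} = 104 - \frac{8 t}{9}$ ($p{\left(t \right)} = 8 \left(- \frac{t}{9} + 13\right) = 8 \left(13 - \frac{t}{9}\right) = 104 - \frac{8 t}{9}$)
$p{\left(-2 \right)} \left(-28 + 46\right) = \left(104 - - \frac{16}{9}\right) \left(-28 + 46\right) = \left(104 + \frac{16}{9}\right) 18 = \frac{952}{9} \cdot 18 = 1904$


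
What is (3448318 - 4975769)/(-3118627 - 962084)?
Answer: 1527451/4080711 ≈ 0.37431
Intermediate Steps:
(3448318 - 4975769)/(-3118627 - 962084) = -1527451/(-4080711) = -1527451*(-1/4080711) = 1527451/4080711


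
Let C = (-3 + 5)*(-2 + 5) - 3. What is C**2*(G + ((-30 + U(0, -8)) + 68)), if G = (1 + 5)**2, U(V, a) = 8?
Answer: 738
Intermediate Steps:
G = 36 (G = 6**2 = 36)
C = 3 (C = 2*3 - 3 = 6 - 3 = 3)
C**2*(G + ((-30 + U(0, -8)) + 68)) = 3**2*(36 + ((-30 + 8) + 68)) = 9*(36 + (-22 + 68)) = 9*(36 + 46) = 9*82 = 738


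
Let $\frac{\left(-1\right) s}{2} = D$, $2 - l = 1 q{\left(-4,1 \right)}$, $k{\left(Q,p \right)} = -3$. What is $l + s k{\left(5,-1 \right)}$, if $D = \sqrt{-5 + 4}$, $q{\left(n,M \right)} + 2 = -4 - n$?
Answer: $4 + 6 i \approx 4.0 + 6.0 i$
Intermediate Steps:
$q{\left(n,M \right)} = -6 - n$ ($q{\left(n,M \right)} = -2 - \left(4 + n\right) = -6 - n$)
$l = 4$ ($l = 2 - 1 \left(-6 - -4\right) = 2 - 1 \left(-6 + 4\right) = 2 - 1 \left(-2\right) = 2 - -2 = 2 + 2 = 4$)
$D = i$ ($D = \sqrt{-1} = i \approx 1.0 i$)
$s = - 2 i \approx - 2.0 i$
$l + s k{\left(5,-1 \right)} = 4 + - 2 i \left(-3\right) = 4 + 6 i$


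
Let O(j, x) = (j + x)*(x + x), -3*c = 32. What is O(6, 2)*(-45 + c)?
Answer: -5344/3 ≈ -1781.3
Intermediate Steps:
c = -32/3 (c = -⅓*32 = -32/3 ≈ -10.667)
O(j, x) = 2*x*(j + x) (O(j, x) = (j + x)*(2*x) = 2*x*(j + x))
O(6, 2)*(-45 + c) = (2*2*(6 + 2))*(-45 - 32/3) = (2*2*8)*(-167/3) = 32*(-167/3) = -5344/3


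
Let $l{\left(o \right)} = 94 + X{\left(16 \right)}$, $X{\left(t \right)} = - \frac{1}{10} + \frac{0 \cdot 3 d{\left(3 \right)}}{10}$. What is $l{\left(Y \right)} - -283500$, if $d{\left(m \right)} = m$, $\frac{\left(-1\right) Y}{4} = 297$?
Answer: $\frac{2835939}{10} \approx 2.8359 \cdot 10^{5}$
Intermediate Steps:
$Y = -1188$ ($Y = \left(-4\right) 297 = -1188$)
$X{\left(t \right)} = - \frac{1}{10}$ ($X{\left(t \right)} = - \frac{1}{10} + \frac{0 \cdot 3 \cdot 3}{10} = \left(-1\right) \frac{1}{10} + 0 \cdot 3 \cdot \frac{1}{10} = - \frac{1}{10} + 0 \cdot \frac{1}{10} = - \frac{1}{10} + 0 = - \frac{1}{10}$)
$l{\left(o \right)} = \frac{939}{10}$ ($l{\left(o \right)} = 94 - \frac{1}{10} = \frac{939}{10}$)
$l{\left(Y \right)} - -283500 = \frac{939}{10} - -283500 = \frac{939}{10} + 283500 = \frac{2835939}{10}$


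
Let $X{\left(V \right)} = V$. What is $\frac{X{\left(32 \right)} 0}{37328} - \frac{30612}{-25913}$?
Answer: $\frac{30612}{25913} \approx 1.1813$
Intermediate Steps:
$\frac{X{\left(32 \right)} 0}{37328} - \frac{30612}{-25913} = \frac{32 \cdot 0}{37328} - \frac{30612}{-25913} = 0 \cdot \frac{1}{37328} - - \frac{30612}{25913} = 0 + \frac{30612}{25913} = \frac{30612}{25913}$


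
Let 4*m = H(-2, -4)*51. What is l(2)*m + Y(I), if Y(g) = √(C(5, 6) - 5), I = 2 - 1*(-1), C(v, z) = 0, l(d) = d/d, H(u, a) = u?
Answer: -51/2 + I*√5 ≈ -25.5 + 2.2361*I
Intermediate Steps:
l(d) = 1
I = 3 (I = 2 + 1 = 3)
Y(g) = I*√5 (Y(g) = √(0 - 5) = √(-5) = I*√5)
m = -51/2 (m = (-2*51)/4 = (¼)*(-102) = -51/2 ≈ -25.500)
l(2)*m + Y(I) = 1*(-51/2) + I*√5 = -51/2 + I*√5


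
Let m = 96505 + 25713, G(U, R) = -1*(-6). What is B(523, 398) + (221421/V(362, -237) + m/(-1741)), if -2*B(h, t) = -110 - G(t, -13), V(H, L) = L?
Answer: -130175947/137539 ≈ -946.47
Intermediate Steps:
G(U, R) = 6
m = 122218
B(h, t) = 58 (B(h, t) = -(-110 - 1*6)/2 = -(-110 - 6)/2 = -½*(-116) = 58)
B(523, 398) + (221421/V(362, -237) + m/(-1741)) = 58 + (221421/(-237) + 122218/(-1741)) = 58 + (221421*(-1/237) + 122218*(-1/1741)) = 58 + (-73807/79 - 122218/1741) = 58 - 138153209/137539 = -130175947/137539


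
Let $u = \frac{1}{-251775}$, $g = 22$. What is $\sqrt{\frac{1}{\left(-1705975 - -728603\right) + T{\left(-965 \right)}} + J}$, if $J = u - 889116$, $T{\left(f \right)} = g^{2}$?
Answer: $\frac{i \sqrt{59762763983480808432058734}}{8198532540} \approx 942.93 i$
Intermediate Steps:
$T{\left(f \right)} = 484$ ($T{\left(f \right)} = 22^{2} = 484$)
$u = - \frac{1}{251775} \approx -3.9718 \cdot 10^{-6}$
$J = - \frac{223857180901}{251775}$ ($J = - \frac{1}{251775} - 889116 = - \frac{223857180901}{251775} \approx -8.8912 \cdot 10^{5}$)
$\sqrt{\frac{1}{\left(-1705975 - -728603\right) + T{\left(-965 \right)}} + J} = \sqrt{\frac{1}{\left(-1705975 - -728603\right) + 484} - \frac{223857180901}{251775}} = \sqrt{\frac{1}{\left(-1705975 + 728603\right) + 484} - \frac{223857180901}{251775}} = \sqrt{\frac{1}{-977372 + 484} - \frac{223857180901}{251775}} = \sqrt{\frac{1}{-976888} - \frac{223857180901}{251775}} = \sqrt{- \frac{1}{976888} - \frac{223857180901}{251775}} = \sqrt{- \frac{218683393736267863}{245955976200}} = \frac{i \sqrt{59762763983480808432058734}}{8198532540}$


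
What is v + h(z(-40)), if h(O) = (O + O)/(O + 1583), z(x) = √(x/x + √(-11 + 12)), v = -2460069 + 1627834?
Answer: -2085486867449/2505887 + 3166*√2/2505887 ≈ -8.3224e+5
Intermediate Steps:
v = -832235
z(x) = √2 (z(x) = √(1 + √1) = √(1 + 1) = √2)
h(O) = 2*O/(1583 + O) (h(O) = (2*O)/(1583 + O) = 2*O/(1583 + O))
v + h(z(-40)) = -832235 + 2*√2/(1583 + √2)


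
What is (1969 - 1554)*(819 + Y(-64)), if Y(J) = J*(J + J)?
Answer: 3739565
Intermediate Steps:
Y(J) = 2*J² (Y(J) = J*(2*J) = 2*J²)
(1969 - 1554)*(819 + Y(-64)) = (1969 - 1554)*(819 + 2*(-64)²) = 415*(819 + 2*4096) = 415*(819 + 8192) = 415*9011 = 3739565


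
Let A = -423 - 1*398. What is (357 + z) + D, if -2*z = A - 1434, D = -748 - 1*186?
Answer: 1101/2 ≈ 550.50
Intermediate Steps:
D = -934 (D = -748 - 186 = -934)
A = -821 (A = -423 - 398 = -821)
z = 2255/2 (z = -(-821 - 1434)/2 = -½*(-2255) = 2255/2 ≈ 1127.5)
(357 + z) + D = (357 + 2255/2) - 934 = 2969/2 - 934 = 1101/2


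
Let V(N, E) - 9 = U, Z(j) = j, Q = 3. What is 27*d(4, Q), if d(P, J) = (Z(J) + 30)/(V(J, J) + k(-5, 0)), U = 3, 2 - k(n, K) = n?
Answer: 891/19 ≈ 46.895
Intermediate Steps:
k(n, K) = 2 - n
V(N, E) = 12 (V(N, E) = 9 + 3 = 12)
d(P, J) = 30/19 + J/19 (d(P, J) = (J + 30)/(12 + (2 - 1*(-5))) = (30 + J)/(12 + (2 + 5)) = (30 + J)/(12 + 7) = (30 + J)/19 = (30 + J)*(1/19) = 30/19 + J/19)
27*d(4, Q) = 27*(30/19 + (1/19)*3) = 27*(30/19 + 3/19) = 27*(33/19) = 891/19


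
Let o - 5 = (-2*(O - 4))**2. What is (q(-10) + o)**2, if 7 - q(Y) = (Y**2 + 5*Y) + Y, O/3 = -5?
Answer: 2005056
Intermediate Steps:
O = -15 (O = 3*(-5) = -15)
q(Y) = 7 - Y**2 - 6*Y (q(Y) = 7 - ((Y**2 + 5*Y) + Y) = 7 - (Y**2 + 6*Y) = 7 + (-Y**2 - 6*Y) = 7 - Y**2 - 6*Y)
o = 1449 (o = 5 + (-2*(-15 - 4))**2 = 5 + (-2*(-19))**2 = 5 + 38**2 = 5 + 1444 = 1449)
(q(-10) + o)**2 = ((7 - 1*(-10)**2 - 6*(-10)) + 1449)**2 = ((7 - 1*100 + 60) + 1449)**2 = ((7 - 100 + 60) + 1449)**2 = (-33 + 1449)**2 = 1416**2 = 2005056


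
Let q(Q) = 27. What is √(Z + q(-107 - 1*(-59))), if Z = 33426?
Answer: 9*√413 ≈ 182.90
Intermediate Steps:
√(Z + q(-107 - 1*(-59))) = √(33426 + 27) = √33453 = 9*√413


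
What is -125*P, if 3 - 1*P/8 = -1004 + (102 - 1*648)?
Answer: -1553000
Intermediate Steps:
P = 12424 (P = 24 - 8*(-1004 + (102 - 1*648)) = 24 - 8*(-1004 + (102 - 648)) = 24 - 8*(-1004 - 546) = 24 - 8*(-1550) = 24 + 12400 = 12424)
-125*P = -125*12424 = -1553000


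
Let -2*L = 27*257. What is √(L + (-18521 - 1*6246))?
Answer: I*√112946/2 ≈ 168.04*I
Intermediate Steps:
L = -6939/2 (L = -27*257/2 = -½*6939 = -6939/2 ≈ -3469.5)
√(L + (-18521 - 1*6246)) = √(-6939/2 + (-18521 - 1*6246)) = √(-6939/2 + (-18521 - 6246)) = √(-6939/2 - 24767) = √(-56473/2) = I*√112946/2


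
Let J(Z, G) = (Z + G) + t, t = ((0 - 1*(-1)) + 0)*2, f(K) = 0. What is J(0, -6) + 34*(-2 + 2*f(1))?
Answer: -72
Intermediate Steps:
t = 2 (t = ((0 + 1) + 0)*2 = (1 + 0)*2 = 1*2 = 2)
J(Z, G) = 2 + G + Z (J(Z, G) = (Z + G) + 2 = (G + Z) + 2 = 2 + G + Z)
J(0, -6) + 34*(-2 + 2*f(1)) = (2 - 6 + 0) + 34*(-2 + 2*0) = -4 + 34*(-2 + 0) = -4 + 34*(-2) = -4 - 68 = -72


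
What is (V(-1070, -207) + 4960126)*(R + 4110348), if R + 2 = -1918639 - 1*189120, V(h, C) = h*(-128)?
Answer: 10207358161482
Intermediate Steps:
V(h, C) = -128*h
R = -2107761 (R = -2 + (-1918639 - 1*189120) = -2 + (-1918639 - 189120) = -2 - 2107759 = -2107761)
(V(-1070, -207) + 4960126)*(R + 4110348) = (-128*(-1070) + 4960126)*(-2107761 + 4110348) = (136960 + 4960126)*2002587 = 5097086*2002587 = 10207358161482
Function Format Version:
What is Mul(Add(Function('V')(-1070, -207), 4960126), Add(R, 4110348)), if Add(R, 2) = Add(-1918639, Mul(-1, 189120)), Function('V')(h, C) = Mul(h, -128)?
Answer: 10207358161482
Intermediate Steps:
Function('V')(h, C) = Mul(-128, h)
R = -2107761 (R = Add(-2, Add(-1918639, Mul(-1, 189120))) = Add(-2, Add(-1918639, -189120)) = Add(-2, -2107759) = -2107761)
Mul(Add(Function('V')(-1070, -207), 4960126), Add(R, 4110348)) = Mul(Add(Mul(-128, -1070), 4960126), Add(-2107761, 4110348)) = Mul(Add(136960, 4960126), 2002587) = Mul(5097086, 2002587) = 10207358161482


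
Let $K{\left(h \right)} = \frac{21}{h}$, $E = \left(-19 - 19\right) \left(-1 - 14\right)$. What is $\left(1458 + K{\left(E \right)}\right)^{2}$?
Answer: $\frac{76743958729}{36100} \approx 2.1259 \cdot 10^{6}$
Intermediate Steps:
$E = 570$ ($E = \left(-38\right) \left(-15\right) = 570$)
$\left(1458 + K{\left(E \right)}\right)^{2} = \left(1458 + \frac{21}{570}\right)^{2} = \left(1458 + 21 \cdot \frac{1}{570}\right)^{2} = \left(1458 + \frac{7}{190}\right)^{2} = \left(\frac{277027}{190}\right)^{2} = \frac{76743958729}{36100}$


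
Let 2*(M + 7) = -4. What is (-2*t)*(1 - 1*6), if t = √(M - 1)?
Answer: 10*I*√10 ≈ 31.623*I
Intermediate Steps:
M = -9 (M = -7 + (½)*(-4) = -7 - 2 = -9)
t = I*√10 (t = √(-9 - 1) = √(-10) = I*√10 ≈ 3.1623*I)
(-2*t)*(1 - 1*6) = (-2*I*√10)*(1 - 1*6) = (-2*I*√10)*(1 - 6) = -2*I*√10*(-5) = 10*I*√10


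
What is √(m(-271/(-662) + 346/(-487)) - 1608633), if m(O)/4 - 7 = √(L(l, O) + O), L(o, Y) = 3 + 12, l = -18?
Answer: √(-41798752882921445 + 322394*√1527771970990)/161197 ≈ 1268.3*I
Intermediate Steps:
L(o, Y) = 15
m(O) = 28 + 4*√(15 + O)
√(m(-271/(-662) + 346/(-487)) - 1608633) = √((28 + 4*√(15 + (-271/(-662) + 346/(-487)))) - 1608633) = √((28 + 4*√(15 + (-271*(-1/662) + 346*(-1/487)))) - 1608633) = √((28 + 4*√(15 + (271/662 - 346/487))) - 1608633) = √((28 + 4*√(15 - 97075/322394)) - 1608633) = √((28 + 4*√(4738835/322394)) - 1608633) = √((28 + 4*(√1527771970990/322394)) - 1608633) = √((28 + 2*√1527771970990/161197) - 1608633) = √(-1608605 + 2*√1527771970990/161197)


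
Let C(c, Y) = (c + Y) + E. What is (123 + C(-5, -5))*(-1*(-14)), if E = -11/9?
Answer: 14084/9 ≈ 1564.9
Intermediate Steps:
E = -11/9 (E = -11*⅑ = -11/9 ≈ -1.2222)
C(c, Y) = -11/9 + Y + c (C(c, Y) = (c + Y) - 11/9 = (Y + c) - 11/9 = -11/9 + Y + c)
(123 + C(-5, -5))*(-1*(-14)) = (123 + (-11/9 - 5 - 5))*(-1*(-14)) = (123 - 101/9)*14 = (1006/9)*14 = 14084/9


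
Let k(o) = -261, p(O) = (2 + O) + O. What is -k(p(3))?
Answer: 261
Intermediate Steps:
p(O) = 2 + 2*O
-k(p(3)) = -1*(-261) = 261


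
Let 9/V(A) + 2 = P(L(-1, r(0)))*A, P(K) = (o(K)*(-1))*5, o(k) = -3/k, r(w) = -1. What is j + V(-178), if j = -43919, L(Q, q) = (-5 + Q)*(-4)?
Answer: -6631781/151 ≈ -43919.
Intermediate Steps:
L(Q, q) = 20 - 4*Q
P(K) = 15/K (P(K) = (-3/K*(-1))*5 = (3/K)*5 = 15/K)
V(A) = 9/(-2 + 5*A/8) (V(A) = 9/(-2 + (15/(20 - 4*(-1)))*A) = 9/(-2 + (15/(20 + 4))*A) = 9/(-2 + (15/24)*A) = 9/(-2 + (15*(1/24))*A) = 9/(-2 + 5*A/8))
j + V(-178) = -43919 + 72/(-16 + 5*(-178)) = -43919 + 72/(-16 - 890) = -43919 + 72/(-906) = -43919 + 72*(-1/906) = -43919 - 12/151 = -6631781/151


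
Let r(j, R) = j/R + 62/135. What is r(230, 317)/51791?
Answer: 50704/2216395845 ≈ 2.2877e-5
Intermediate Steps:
r(j, R) = 62/135 + j/R (r(j, R) = j/R + 62*(1/135) = j/R + 62/135 = 62/135 + j/R)
r(230, 317)/51791 = (62/135 + 230/317)/51791 = (62/135 + 230*(1/317))*(1/51791) = (62/135 + 230/317)*(1/51791) = (50704/42795)*(1/51791) = 50704/2216395845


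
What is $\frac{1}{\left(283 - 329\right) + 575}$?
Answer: $\frac{1}{529} \approx 0.0018904$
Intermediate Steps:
$\frac{1}{\left(283 - 329\right) + 575} = \frac{1}{-46 + 575} = \frac{1}{529}$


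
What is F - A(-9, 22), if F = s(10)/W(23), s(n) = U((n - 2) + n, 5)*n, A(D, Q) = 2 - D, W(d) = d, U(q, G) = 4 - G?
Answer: -263/23 ≈ -11.435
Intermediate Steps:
s(n) = -n (s(n) = (4 - 1*5)*n = (4 - 5)*n = -n)
F = -10/23 (F = -1*10/23 = -10*1/23 = -10/23 ≈ -0.43478)
F - A(-9, 22) = -10/23 - (2 - 1*(-9)) = -10/23 - (2 + 9) = -10/23 - 1*11 = -10/23 - 11 = -263/23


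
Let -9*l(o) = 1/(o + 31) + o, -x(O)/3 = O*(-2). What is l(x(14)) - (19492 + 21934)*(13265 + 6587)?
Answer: -851172574981/1035 ≈ -8.2239e+8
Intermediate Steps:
x(O) = 6*O (x(O) = -3*O*(-2) = -(-6)*O = 6*O)
l(o) = -o/9 - 1/(9*(31 + o)) (l(o) = -(1/(o + 31) + o)/9 = -(1/(31 + o) + o)/9 = -(o + 1/(31 + o))/9 = -o/9 - 1/(9*(31 + o)))
l(x(14)) - (19492 + 21934)*(13265 + 6587) = (-1 - (6*14)**2 - 186*14)/(9*(31 + 6*14)) - (19492 + 21934)*(13265 + 6587) = (-1 - 1*84**2 - 31*84)/(9*(31 + 84)) - 41426*19852 = (1/9)*(-1 - 1*7056 - 2604)/115 - 1*822388952 = (1/9)*(1/115)*(-1 - 7056 - 2604) - 822388952 = (1/9)*(1/115)*(-9661) - 822388952 = -9661/1035 - 822388952 = -851172574981/1035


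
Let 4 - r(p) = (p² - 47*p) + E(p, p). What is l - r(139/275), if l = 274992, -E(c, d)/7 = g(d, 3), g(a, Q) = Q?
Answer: 20792602121/75625 ≈ 2.7494e+5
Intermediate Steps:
E(c, d) = -21 (E(c, d) = -7*3 = -21)
r(p) = 25 - p² + 47*p (r(p) = 4 - ((p² - 47*p) - 21) = 4 - (-21 + p² - 47*p) = 4 + (21 - p² + 47*p) = 25 - p² + 47*p)
l - r(139/275) = 274992 - (25 - (139/275)² + 47*(139/275)) = 274992 - (25 - 1*19321/75625 + 6533/275) = 274992 - (25 - 19321/75625 + 6533/275) = 274992 - 1*3667879/75625 = 274992 - 3667879/75625 = 20792602121/75625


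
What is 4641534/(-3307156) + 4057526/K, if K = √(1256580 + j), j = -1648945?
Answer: -2320767/1653578 - 4057526*I*√392365/392365 ≈ -1.4035 - 6477.6*I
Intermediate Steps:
K = I*√392365 (K = √(1256580 - 1648945) = √(-392365) = I*√392365 ≈ 626.39*I)
4641534/(-3307156) + 4057526/K = 4641534/(-3307156) + 4057526/((I*√392365)) = 4641534*(-1/3307156) + 4057526*(-I*√392365/392365) = -2320767/1653578 - 4057526*I*√392365/392365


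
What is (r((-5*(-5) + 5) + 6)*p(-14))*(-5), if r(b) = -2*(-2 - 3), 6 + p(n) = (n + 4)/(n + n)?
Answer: 1975/7 ≈ 282.14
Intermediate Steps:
p(n) = -6 + (4 + n)/(2*n) (p(n) = -6 + (n + 4)/(n + n) = -6 + (4 + n)/((2*n)) = -6 + (4 + n)*(1/(2*n)) = -6 + (4 + n)/(2*n))
r(b) = 10 (r(b) = -2*(-5) = 10)
(r((-5*(-5) + 5) + 6)*p(-14))*(-5) = (10*(-11/2 + 2/(-14)))*(-5) = (10*(-11/2 + 2*(-1/14)))*(-5) = (10*(-11/2 - 1/7))*(-5) = (10*(-79/14))*(-5) = -395/7*(-5) = 1975/7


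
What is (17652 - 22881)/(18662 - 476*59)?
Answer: 747/1346 ≈ 0.55498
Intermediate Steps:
(17652 - 22881)/(18662 - 476*59) = -5229/(18662 - 28084) = -5229/(-9422) = -5229*(-1/9422) = 747/1346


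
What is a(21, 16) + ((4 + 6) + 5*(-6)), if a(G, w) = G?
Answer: 1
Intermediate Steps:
a(21, 16) + ((4 + 6) + 5*(-6)) = 21 + ((4 + 6) + 5*(-6)) = 21 + (10 - 30) = 21 - 20 = 1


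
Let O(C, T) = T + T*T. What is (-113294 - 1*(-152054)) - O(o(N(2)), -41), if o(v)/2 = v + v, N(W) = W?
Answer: 37120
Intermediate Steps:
o(v) = 4*v (o(v) = 2*(v + v) = 2*(2*v) = 4*v)
O(C, T) = T + T²
(-113294 - 1*(-152054)) - O(o(N(2)), -41) = (-113294 - 1*(-152054)) - (-41)*(1 - 41) = (-113294 + 152054) - (-41)*(-40) = 38760 - 1*1640 = 38760 - 1640 = 37120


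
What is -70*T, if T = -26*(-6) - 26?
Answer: -9100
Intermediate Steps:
T = 130 (T = 156 - 26 = 130)
-70*T = -70*130 = -9100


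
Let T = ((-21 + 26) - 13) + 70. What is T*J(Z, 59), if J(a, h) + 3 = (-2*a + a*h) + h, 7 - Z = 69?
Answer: -215636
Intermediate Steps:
Z = -62 (Z = 7 - 1*69 = 7 - 69 = -62)
J(a, h) = -3 + h - 2*a + a*h (J(a, h) = -3 + ((-2*a + a*h) + h) = -3 + (h - 2*a + a*h) = -3 + h - 2*a + a*h)
T = 62 (T = (5 - 13) + 70 = -8 + 70 = 62)
T*J(Z, 59) = 62*(-3 + 59 - 2*(-62) - 62*59) = 62*(-3 + 59 + 124 - 3658) = 62*(-3478) = -215636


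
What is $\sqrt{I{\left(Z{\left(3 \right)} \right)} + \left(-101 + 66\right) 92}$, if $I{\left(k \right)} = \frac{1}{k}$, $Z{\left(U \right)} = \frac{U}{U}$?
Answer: $i \sqrt{3219} \approx 56.736 i$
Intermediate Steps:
$Z{\left(U \right)} = 1$
$\sqrt{I{\left(Z{\left(3 \right)} \right)} + \left(-101 + 66\right) 92} = \sqrt{1^{-1} + \left(-101 + 66\right) 92} = \sqrt{1 - 3220} = \sqrt{-3219} = i \sqrt{3219}$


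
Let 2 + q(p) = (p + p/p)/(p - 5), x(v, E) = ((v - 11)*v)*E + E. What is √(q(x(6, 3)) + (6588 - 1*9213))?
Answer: I*√5556754/46 ≈ 51.245*I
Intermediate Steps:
x(v, E) = E + E*v*(-11 + v) (x(v, E) = ((-11 + v)*v)*E + E = (v*(-11 + v))*E + E = E*v*(-11 + v) + E = E + E*v*(-11 + v))
q(p) = -2 + (1 + p)/(-5 + p) (q(p) = -2 + (p + p/p)/(p - 5) = -2 + (p + 1)/(-5 + p) = -2 + (1 + p)/(-5 + p))
√(q(x(6, 3)) + (6588 - 1*9213)) = √((11 - 3*(1 + 6² - 11*6))/(-5 + 3*(1 + 6² - 11*6)) + (6588 - 1*9213)) = √((11 - 3*(1 + 36 - 66))/(-5 + 3*(1 + 36 - 66)) + (6588 - 9213)) = √((11 - 3*(-29))/(-5 + 3*(-29)) - 2625) = √((11 - 1*(-87))/(-5 - 87) - 2625) = √((11 + 87)/(-92) - 2625) = √(-1/92*98 - 2625) = √(-49/46 - 2625) = √(-120799/46) = I*√5556754/46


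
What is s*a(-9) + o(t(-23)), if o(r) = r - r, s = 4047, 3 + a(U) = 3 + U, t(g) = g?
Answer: -36423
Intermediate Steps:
a(U) = U (a(U) = -3 + (3 + U) = U)
o(r) = 0
s*a(-9) + o(t(-23)) = 4047*(-9) + 0 = -36423 + 0 = -36423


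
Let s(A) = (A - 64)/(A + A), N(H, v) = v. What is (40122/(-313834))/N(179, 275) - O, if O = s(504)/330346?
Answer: -837384328981/1796148698721300 ≈ -0.00046621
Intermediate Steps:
s(A) = (-64 + A)/(2*A) (s(A) = (-64 + A)/((2*A)) = (-64 + A)*(1/(2*A)) = (-64 + A)/(2*A))
O = 55/41623596 (O = ((½)*(-64 + 504)/504)/330346 = ((½)*(1/504)*440)*(1/330346) = (55/126)*(1/330346) = 55/41623596 ≈ 1.3214e-6)
(40122/(-313834))/N(179, 275) - O = (40122/(-313834))/275 - 1*55/41623596 = (40122*(-1/313834))*(1/275) - 55/41623596 = -20061/156917*1/275 - 55/41623596 = -20061/43152175 - 55/41623596 = -837384328981/1796148698721300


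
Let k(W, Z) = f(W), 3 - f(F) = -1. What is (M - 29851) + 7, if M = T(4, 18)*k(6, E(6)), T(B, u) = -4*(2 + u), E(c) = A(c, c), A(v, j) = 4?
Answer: -30164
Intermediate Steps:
f(F) = 4 (f(F) = 3 - 1*(-1) = 3 + 1 = 4)
E(c) = 4
T(B, u) = -8 - 4*u
k(W, Z) = 4
M = -320 (M = (-8 - 4*18)*4 = (-8 - 72)*4 = -80*4 = -320)
(M - 29851) + 7 = (-320 - 29851) + 7 = -30171 + 7 = -30164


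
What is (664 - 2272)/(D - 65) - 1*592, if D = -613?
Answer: -66628/113 ≈ -589.63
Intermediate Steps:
(664 - 2272)/(D - 65) - 1*592 = (664 - 2272)/(-613 - 65) - 1*592 = -1608/(-678) - 592 = -1608*(-1/678) - 592 = 268/113 - 592 = -66628/113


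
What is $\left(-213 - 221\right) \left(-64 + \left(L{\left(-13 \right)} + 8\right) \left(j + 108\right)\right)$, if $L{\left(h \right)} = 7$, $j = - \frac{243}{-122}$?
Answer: $- \frac{41984509}{61} \approx -6.8827 \cdot 10^{5}$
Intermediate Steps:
$j = \frac{243}{122}$ ($j = \left(-243\right) \left(- \frac{1}{122}\right) = \frac{243}{122} \approx 1.9918$)
$\left(-213 - 221\right) \left(-64 + \left(L{\left(-13 \right)} + 8\right) \left(j + 108\right)\right) = \left(-213 - 221\right) \left(-64 + \left(7 + 8\right) \left(\frac{243}{122} + 108\right)\right) = - 434 \left(-64 + 15 \cdot \frac{13419}{122}\right) = - 434 \left(-64 + \frac{201285}{122}\right) = \left(-434\right) \frac{193477}{122} = - \frac{41984509}{61}$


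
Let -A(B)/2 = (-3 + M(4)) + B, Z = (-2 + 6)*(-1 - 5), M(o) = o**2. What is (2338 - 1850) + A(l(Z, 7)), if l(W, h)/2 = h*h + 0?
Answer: 266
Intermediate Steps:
Z = -24 (Z = 4*(-6) = -24)
l(W, h) = 2*h**2 (l(W, h) = 2*(h*h + 0) = 2*(h**2 + 0) = 2*h**2)
A(B) = -26 - 2*B (A(B) = -2*((-3 + 4**2) + B) = -2*((-3 + 16) + B) = -2*(13 + B) = -26 - 2*B)
(2338 - 1850) + A(l(Z, 7)) = (2338 - 1850) + (-26 - 4*7**2) = 488 + (-26 - 4*49) = 488 + (-26 - 2*98) = 488 + (-26 - 196) = 488 - 222 = 266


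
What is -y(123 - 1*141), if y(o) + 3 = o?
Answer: 21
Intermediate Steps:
y(o) = -3 + o
-y(123 - 1*141) = -(-3 + (123 - 1*141)) = -(-3 + (123 - 141)) = -(-3 - 18) = -1*(-21) = 21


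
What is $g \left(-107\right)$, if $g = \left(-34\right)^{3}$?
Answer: $4205528$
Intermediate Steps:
$g = -39304$
$g \left(-107\right) = \left(-39304\right) \left(-107\right) = 4205528$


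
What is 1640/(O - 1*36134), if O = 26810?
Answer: -410/2331 ≈ -0.17589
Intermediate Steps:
1640/(O - 1*36134) = 1640/(26810 - 1*36134) = 1640/(26810 - 36134) = 1640/(-9324) = 1640*(-1/9324) = -410/2331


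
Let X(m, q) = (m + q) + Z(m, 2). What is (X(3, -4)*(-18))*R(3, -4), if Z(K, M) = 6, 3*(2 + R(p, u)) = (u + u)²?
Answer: -1740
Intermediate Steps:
R(p, u) = -2 + 4*u²/3 (R(p, u) = -2 + (u + u)²/3 = -2 + (2*u)²/3 = -2 + (4*u²)/3 = -2 + 4*u²/3)
X(m, q) = 6 + m + q (X(m, q) = (m + q) + 6 = 6 + m + q)
(X(3, -4)*(-18))*R(3, -4) = ((6 + 3 - 4)*(-18))*(-2 + (4/3)*(-4)²) = (5*(-18))*(-2 + (4/3)*16) = -90*(-2 + 64/3) = -90*58/3 = -1740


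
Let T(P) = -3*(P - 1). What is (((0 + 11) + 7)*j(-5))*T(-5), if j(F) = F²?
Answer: 8100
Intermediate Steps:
T(P) = 3 - 3*P (T(P) = -3*(-1 + P) = 3 - 3*P)
(((0 + 11) + 7)*j(-5))*T(-5) = (((0 + 11) + 7)*(-5)²)*(3 - 3*(-5)) = ((11 + 7)*25)*(3 + 15) = (18*25)*18 = 450*18 = 8100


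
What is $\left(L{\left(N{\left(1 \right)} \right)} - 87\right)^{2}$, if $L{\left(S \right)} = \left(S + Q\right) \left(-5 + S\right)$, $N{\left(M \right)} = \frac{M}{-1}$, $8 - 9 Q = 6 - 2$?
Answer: $\frac{63001}{9} \approx 7000.1$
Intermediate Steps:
$Q = \frac{4}{9}$ ($Q = \frac{8}{9} - \frac{6 - 2}{9} = \frac{8}{9} - \frac{4}{9} = \frac{4}{9} \approx 0.44444$)
$N{\left(M \right)} = - M$ ($N{\left(M \right)} = M \left(-1\right) = - M$)
$L{\left(S \right)} = \left(-5 + S\right) \left(\frac{4}{9} + S\right)$ ($L{\left(S \right)} = \left(S + \frac{4}{9}\right) \left(-5 + S\right) = \left(\frac{4}{9} + S\right) \left(-5 + S\right) = \left(-5 + S\right) \left(\frac{4}{9} + S\right)$)
$\left(L{\left(N{\left(1 \right)} \right)} - 87\right)^{2} = \left(\left(- \frac{20}{9} + \left(\left(-1\right) 1\right)^{2} - \frac{41 \left(\left(-1\right) 1\right)}{9}\right) - 87\right)^{2} = \left(\left(- \frac{20}{9} + \left(-1\right)^{2} - - \frac{41}{9}\right) - 87\right)^{2} = \left(\left(- \frac{20}{9} + 1 + \frac{41}{9}\right) - 87\right)^{2} = \left(\frac{10}{3} - 87\right)^{2} = \left(- \frac{251}{3}\right)^{2} = \frac{63001}{9}$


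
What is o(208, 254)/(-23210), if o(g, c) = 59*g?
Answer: -6136/11605 ≈ -0.52874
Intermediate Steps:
o(208, 254)/(-23210) = (59*208)/(-23210) = 12272*(-1/23210) = -6136/11605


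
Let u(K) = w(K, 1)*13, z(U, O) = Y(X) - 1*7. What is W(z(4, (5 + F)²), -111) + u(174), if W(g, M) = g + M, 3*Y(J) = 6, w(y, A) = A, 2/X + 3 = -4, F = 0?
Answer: -103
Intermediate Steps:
X = -2/7 (X = 2/(-3 - 4) = 2/(-7) = 2*(-⅐) = -2/7 ≈ -0.28571)
Y(J) = 2 (Y(J) = (⅓)*6 = 2)
z(U, O) = -5 (z(U, O) = 2 - 1*7 = 2 - 7 = -5)
u(K) = 13 (u(K) = 1*13 = 13)
W(g, M) = M + g
W(z(4, (5 + F)²), -111) + u(174) = (-111 - 5) + 13 = -116 + 13 = -103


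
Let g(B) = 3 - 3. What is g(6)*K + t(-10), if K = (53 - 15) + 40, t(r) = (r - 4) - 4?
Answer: -18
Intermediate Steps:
g(B) = 0
t(r) = -8 + r (t(r) = (-4 + r) - 4 = -8 + r)
K = 78 (K = 38 + 40 = 78)
g(6)*K + t(-10) = 0*78 + (-8 - 10) = 0 - 18 = -18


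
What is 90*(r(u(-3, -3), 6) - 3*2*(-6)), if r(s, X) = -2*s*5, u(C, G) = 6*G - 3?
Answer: 22140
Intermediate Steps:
u(C, G) = -3 + 6*G
r(s, X) = -10*s
90*(r(u(-3, -3), 6) - 3*2*(-6)) = 90*(-10*(-3 + 6*(-3)) - 3*2*(-6)) = 90*(-10*(-3 - 18) - 6*(-6)) = 90*(-10*(-21) + 36) = 90*(210 + 36) = 90*246 = 22140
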